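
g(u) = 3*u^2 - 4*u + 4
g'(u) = 6*u - 4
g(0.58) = 2.69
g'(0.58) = -0.52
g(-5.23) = 106.98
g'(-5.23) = -35.38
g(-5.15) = 104.17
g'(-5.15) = -34.90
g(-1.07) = 11.71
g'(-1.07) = -10.42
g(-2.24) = 28.01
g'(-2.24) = -17.44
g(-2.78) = 38.31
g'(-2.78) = -20.68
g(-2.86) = 39.98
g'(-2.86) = -21.16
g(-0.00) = 4.00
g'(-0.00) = -4.00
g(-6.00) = 136.00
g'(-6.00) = -40.00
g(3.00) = 19.00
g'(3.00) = 14.00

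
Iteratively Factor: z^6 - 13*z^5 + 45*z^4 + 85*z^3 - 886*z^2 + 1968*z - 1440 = (z - 5)*(z^5 - 8*z^4 + 5*z^3 + 110*z^2 - 336*z + 288) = (z - 5)*(z - 4)*(z^4 - 4*z^3 - 11*z^2 + 66*z - 72) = (z - 5)*(z - 4)*(z - 2)*(z^3 - 2*z^2 - 15*z + 36) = (z - 5)*(z - 4)*(z - 3)*(z - 2)*(z^2 + z - 12) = (z - 5)*(z - 4)*(z - 3)*(z - 2)*(z + 4)*(z - 3)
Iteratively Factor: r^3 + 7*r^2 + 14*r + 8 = (r + 2)*(r^2 + 5*r + 4) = (r + 2)*(r + 4)*(r + 1)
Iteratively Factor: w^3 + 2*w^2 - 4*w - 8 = (w + 2)*(w^2 - 4) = (w - 2)*(w + 2)*(w + 2)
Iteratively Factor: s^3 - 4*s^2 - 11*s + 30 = (s - 5)*(s^2 + s - 6) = (s - 5)*(s - 2)*(s + 3)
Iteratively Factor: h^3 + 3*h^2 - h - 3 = (h + 3)*(h^2 - 1) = (h - 1)*(h + 3)*(h + 1)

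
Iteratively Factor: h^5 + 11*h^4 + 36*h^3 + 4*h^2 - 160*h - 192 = (h + 4)*(h^4 + 7*h^3 + 8*h^2 - 28*h - 48) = (h + 2)*(h + 4)*(h^3 + 5*h^2 - 2*h - 24) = (h - 2)*(h + 2)*(h + 4)*(h^2 + 7*h + 12) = (h - 2)*(h + 2)*(h + 4)^2*(h + 3)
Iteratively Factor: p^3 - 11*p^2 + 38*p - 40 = (p - 4)*(p^2 - 7*p + 10) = (p - 5)*(p - 4)*(p - 2)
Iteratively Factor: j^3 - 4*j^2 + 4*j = (j - 2)*(j^2 - 2*j) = j*(j - 2)*(j - 2)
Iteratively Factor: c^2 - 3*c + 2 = (c - 2)*(c - 1)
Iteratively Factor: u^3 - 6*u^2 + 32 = (u + 2)*(u^2 - 8*u + 16) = (u - 4)*(u + 2)*(u - 4)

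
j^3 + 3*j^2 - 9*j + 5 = (j - 1)^2*(j + 5)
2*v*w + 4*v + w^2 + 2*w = (2*v + w)*(w + 2)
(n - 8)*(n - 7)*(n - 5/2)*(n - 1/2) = n^4 - 18*n^3 + 409*n^2/4 - 747*n/4 + 70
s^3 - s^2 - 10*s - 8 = (s - 4)*(s + 1)*(s + 2)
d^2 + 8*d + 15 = (d + 3)*(d + 5)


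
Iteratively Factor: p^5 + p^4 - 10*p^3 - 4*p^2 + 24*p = (p - 2)*(p^4 + 3*p^3 - 4*p^2 - 12*p) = (p - 2)*(p + 3)*(p^3 - 4*p) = (p - 2)*(p + 2)*(p + 3)*(p^2 - 2*p) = p*(p - 2)*(p + 2)*(p + 3)*(p - 2)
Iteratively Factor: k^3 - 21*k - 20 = (k + 1)*(k^2 - k - 20) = (k + 1)*(k + 4)*(k - 5)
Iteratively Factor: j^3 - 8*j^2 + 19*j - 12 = (j - 1)*(j^2 - 7*j + 12) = (j - 4)*(j - 1)*(j - 3)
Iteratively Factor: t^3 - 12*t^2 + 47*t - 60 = (t - 5)*(t^2 - 7*t + 12) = (t - 5)*(t - 3)*(t - 4)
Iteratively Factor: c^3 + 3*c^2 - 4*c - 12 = (c + 2)*(c^2 + c - 6) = (c - 2)*(c + 2)*(c + 3)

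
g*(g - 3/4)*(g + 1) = g^3 + g^2/4 - 3*g/4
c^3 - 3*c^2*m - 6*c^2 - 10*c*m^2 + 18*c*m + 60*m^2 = (c - 6)*(c - 5*m)*(c + 2*m)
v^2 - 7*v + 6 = (v - 6)*(v - 1)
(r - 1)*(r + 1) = r^2 - 1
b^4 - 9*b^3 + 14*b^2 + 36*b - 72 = (b - 6)*(b - 3)*(b - 2)*(b + 2)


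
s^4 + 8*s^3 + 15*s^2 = s^2*(s + 3)*(s + 5)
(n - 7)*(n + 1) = n^2 - 6*n - 7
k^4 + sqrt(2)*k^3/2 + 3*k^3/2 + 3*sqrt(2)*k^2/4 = k^2*(k + 3/2)*(k + sqrt(2)/2)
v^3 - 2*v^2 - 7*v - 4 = (v - 4)*(v + 1)^2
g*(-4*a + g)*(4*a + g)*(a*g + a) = -16*a^3*g^2 - 16*a^3*g + a*g^4 + a*g^3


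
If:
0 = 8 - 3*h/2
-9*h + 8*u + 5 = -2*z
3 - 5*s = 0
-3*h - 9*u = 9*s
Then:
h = 16/3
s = 3/5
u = -107/45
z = 2791/90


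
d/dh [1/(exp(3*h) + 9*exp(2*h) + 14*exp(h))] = (-3*exp(2*h) - 18*exp(h) - 14)*exp(-h)/(exp(2*h) + 9*exp(h) + 14)^2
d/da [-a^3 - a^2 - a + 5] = -3*a^2 - 2*a - 1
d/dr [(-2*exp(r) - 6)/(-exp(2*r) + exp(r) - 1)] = 2*(-(exp(r) + 3)*(2*exp(r) - 1) + exp(2*r) - exp(r) + 1)*exp(r)/(exp(2*r) - exp(r) + 1)^2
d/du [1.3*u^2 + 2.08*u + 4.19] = 2.6*u + 2.08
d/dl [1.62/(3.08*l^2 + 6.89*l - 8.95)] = (-9.9792*l - 11.1618)/(3.08*l^2 + 6.89*l - 8.95)^2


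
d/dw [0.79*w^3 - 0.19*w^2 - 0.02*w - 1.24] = 2.37*w^2 - 0.38*w - 0.02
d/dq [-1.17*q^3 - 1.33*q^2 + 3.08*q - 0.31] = -3.51*q^2 - 2.66*q + 3.08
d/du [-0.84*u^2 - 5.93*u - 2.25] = -1.68*u - 5.93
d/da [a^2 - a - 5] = 2*a - 1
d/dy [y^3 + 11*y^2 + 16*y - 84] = 3*y^2 + 22*y + 16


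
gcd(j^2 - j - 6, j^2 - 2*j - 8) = j + 2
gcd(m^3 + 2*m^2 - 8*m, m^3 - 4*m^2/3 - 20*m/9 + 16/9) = m - 2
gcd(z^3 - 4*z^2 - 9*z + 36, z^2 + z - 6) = z + 3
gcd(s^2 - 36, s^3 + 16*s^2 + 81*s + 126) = s + 6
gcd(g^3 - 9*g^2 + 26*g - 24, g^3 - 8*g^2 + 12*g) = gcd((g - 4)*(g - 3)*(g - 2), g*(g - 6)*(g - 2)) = g - 2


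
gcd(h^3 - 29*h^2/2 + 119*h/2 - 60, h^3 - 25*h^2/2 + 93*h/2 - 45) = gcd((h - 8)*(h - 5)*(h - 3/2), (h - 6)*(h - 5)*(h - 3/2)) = h^2 - 13*h/2 + 15/2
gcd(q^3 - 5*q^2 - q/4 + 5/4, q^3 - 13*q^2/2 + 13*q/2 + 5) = q^2 - 9*q/2 - 5/2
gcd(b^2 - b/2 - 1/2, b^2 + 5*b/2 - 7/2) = b - 1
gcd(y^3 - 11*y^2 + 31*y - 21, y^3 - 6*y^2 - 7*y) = y - 7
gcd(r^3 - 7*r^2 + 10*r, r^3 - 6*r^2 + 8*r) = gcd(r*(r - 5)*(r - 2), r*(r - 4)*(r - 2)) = r^2 - 2*r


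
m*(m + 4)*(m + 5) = m^3 + 9*m^2 + 20*m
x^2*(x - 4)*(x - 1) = x^4 - 5*x^3 + 4*x^2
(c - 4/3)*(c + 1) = c^2 - c/3 - 4/3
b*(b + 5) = b^2 + 5*b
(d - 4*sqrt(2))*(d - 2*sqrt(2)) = d^2 - 6*sqrt(2)*d + 16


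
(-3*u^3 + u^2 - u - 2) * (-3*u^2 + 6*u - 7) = 9*u^5 - 21*u^4 + 30*u^3 - 7*u^2 - 5*u + 14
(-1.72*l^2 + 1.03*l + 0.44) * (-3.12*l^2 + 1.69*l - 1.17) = 5.3664*l^4 - 6.1204*l^3 + 2.3803*l^2 - 0.4615*l - 0.5148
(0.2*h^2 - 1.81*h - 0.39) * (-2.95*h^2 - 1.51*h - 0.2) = -0.59*h^4 + 5.0375*h^3 + 3.8436*h^2 + 0.9509*h + 0.078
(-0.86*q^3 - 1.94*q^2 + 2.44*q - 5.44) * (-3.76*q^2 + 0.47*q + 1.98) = 3.2336*q^5 + 6.8902*q^4 - 11.789*q^3 + 17.76*q^2 + 2.2744*q - 10.7712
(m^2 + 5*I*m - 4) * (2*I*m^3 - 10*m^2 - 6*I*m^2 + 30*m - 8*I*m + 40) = 2*I*m^5 - 20*m^4 - 6*I*m^4 + 60*m^3 - 66*I*m^3 + 120*m^2 + 174*I*m^2 - 120*m + 232*I*m - 160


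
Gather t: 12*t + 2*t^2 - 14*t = 2*t^2 - 2*t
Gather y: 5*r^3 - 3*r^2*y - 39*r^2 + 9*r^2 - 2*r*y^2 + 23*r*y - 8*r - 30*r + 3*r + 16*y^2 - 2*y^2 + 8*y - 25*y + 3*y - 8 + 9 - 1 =5*r^3 - 30*r^2 - 35*r + y^2*(14 - 2*r) + y*(-3*r^2 + 23*r - 14)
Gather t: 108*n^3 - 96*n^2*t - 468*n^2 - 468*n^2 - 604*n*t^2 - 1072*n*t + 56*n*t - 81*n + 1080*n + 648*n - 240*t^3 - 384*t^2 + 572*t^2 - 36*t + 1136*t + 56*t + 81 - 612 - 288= 108*n^3 - 936*n^2 + 1647*n - 240*t^3 + t^2*(188 - 604*n) + t*(-96*n^2 - 1016*n + 1156) - 819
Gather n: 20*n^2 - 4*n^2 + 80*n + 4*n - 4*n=16*n^2 + 80*n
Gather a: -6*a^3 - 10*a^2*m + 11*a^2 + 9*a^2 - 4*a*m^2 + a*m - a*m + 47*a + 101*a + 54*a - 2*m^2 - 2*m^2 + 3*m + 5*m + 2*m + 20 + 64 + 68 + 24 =-6*a^3 + a^2*(20 - 10*m) + a*(202 - 4*m^2) - 4*m^2 + 10*m + 176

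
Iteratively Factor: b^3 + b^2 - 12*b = (b)*(b^2 + b - 12) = b*(b + 4)*(b - 3)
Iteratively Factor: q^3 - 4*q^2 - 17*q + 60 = (q + 4)*(q^2 - 8*q + 15) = (q - 3)*(q + 4)*(q - 5)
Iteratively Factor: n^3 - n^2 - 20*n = (n + 4)*(n^2 - 5*n) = (n - 5)*(n + 4)*(n)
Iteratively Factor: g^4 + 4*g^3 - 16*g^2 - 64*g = (g + 4)*(g^3 - 16*g) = (g - 4)*(g + 4)*(g^2 + 4*g) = (g - 4)*(g + 4)^2*(g)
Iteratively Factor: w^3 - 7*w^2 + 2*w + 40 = (w - 4)*(w^2 - 3*w - 10) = (w - 4)*(w + 2)*(w - 5)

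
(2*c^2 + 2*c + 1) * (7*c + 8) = 14*c^3 + 30*c^2 + 23*c + 8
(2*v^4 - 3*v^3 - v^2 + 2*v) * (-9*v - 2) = -18*v^5 + 23*v^4 + 15*v^3 - 16*v^2 - 4*v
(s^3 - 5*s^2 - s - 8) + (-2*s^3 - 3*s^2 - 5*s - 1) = -s^3 - 8*s^2 - 6*s - 9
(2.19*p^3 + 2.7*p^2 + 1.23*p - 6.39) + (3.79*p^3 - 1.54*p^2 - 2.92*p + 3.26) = 5.98*p^3 + 1.16*p^2 - 1.69*p - 3.13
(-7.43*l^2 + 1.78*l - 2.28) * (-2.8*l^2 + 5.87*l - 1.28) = 20.804*l^4 - 48.5981*l^3 + 26.343*l^2 - 15.662*l + 2.9184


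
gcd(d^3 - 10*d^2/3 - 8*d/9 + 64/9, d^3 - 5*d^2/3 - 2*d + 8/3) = d^2 - 2*d/3 - 8/3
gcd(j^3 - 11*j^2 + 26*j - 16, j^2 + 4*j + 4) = 1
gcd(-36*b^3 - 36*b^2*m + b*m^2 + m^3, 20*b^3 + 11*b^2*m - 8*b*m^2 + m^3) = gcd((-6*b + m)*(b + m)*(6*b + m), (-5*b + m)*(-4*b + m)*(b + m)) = b + m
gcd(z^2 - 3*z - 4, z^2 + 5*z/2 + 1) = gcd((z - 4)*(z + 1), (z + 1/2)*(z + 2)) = 1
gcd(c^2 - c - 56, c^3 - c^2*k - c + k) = 1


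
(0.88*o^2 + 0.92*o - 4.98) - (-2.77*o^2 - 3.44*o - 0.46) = 3.65*o^2 + 4.36*o - 4.52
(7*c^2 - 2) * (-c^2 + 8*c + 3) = -7*c^4 + 56*c^3 + 23*c^2 - 16*c - 6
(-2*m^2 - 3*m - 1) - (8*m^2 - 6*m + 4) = -10*m^2 + 3*m - 5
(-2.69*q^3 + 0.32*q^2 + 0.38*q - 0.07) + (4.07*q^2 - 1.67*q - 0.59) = -2.69*q^3 + 4.39*q^2 - 1.29*q - 0.66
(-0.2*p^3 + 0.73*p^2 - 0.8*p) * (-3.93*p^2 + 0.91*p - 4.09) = 0.786*p^5 - 3.0509*p^4 + 4.6263*p^3 - 3.7137*p^2 + 3.272*p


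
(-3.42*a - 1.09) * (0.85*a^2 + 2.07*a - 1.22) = -2.907*a^3 - 8.0059*a^2 + 1.9161*a + 1.3298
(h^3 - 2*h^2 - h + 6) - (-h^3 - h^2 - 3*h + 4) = 2*h^3 - h^2 + 2*h + 2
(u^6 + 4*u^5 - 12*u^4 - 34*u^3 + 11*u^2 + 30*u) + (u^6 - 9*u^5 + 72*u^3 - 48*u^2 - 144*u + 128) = 2*u^6 - 5*u^5 - 12*u^4 + 38*u^3 - 37*u^2 - 114*u + 128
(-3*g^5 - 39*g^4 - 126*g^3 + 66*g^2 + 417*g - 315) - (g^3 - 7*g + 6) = -3*g^5 - 39*g^4 - 127*g^3 + 66*g^2 + 424*g - 321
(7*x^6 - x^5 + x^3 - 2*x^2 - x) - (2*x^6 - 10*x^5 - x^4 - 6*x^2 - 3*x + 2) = 5*x^6 + 9*x^5 + x^4 + x^3 + 4*x^2 + 2*x - 2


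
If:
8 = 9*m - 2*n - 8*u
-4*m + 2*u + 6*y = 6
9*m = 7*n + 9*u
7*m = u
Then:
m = -56/221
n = 432/221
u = -392/221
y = 943/663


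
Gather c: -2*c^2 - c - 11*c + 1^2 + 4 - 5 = -2*c^2 - 12*c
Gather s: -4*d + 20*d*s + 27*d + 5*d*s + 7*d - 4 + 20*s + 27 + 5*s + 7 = 30*d + s*(25*d + 25) + 30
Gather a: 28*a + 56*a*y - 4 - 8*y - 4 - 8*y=a*(56*y + 28) - 16*y - 8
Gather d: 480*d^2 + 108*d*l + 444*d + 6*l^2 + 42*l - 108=480*d^2 + d*(108*l + 444) + 6*l^2 + 42*l - 108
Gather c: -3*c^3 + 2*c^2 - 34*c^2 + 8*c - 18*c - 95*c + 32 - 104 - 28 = -3*c^3 - 32*c^2 - 105*c - 100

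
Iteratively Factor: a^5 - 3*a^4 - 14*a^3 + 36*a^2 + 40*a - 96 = (a + 3)*(a^4 - 6*a^3 + 4*a^2 + 24*a - 32) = (a - 2)*(a + 3)*(a^3 - 4*a^2 - 4*a + 16) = (a - 2)^2*(a + 3)*(a^2 - 2*a - 8) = (a - 4)*(a - 2)^2*(a + 3)*(a + 2)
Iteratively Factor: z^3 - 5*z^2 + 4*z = (z)*(z^2 - 5*z + 4) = z*(z - 1)*(z - 4)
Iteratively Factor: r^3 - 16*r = (r - 4)*(r^2 + 4*r) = r*(r - 4)*(r + 4)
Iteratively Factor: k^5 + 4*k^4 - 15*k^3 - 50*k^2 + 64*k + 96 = (k - 2)*(k^4 + 6*k^3 - 3*k^2 - 56*k - 48) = (k - 3)*(k - 2)*(k^3 + 9*k^2 + 24*k + 16) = (k - 3)*(k - 2)*(k + 4)*(k^2 + 5*k + 4) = (k - 3)*(k - 2)*(k + 4)^2*(k + 1)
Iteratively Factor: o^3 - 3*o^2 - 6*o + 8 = (o - 4)*(o^2 + o - 2) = (o - 4)*(o + 2)*(o - 1)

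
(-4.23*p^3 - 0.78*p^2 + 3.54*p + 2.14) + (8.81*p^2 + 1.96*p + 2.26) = -4.23*p^3 + 8.03*p^2 + 5.5*p + 4.4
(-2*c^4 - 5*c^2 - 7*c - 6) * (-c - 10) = 2*c^5 + 20*c^4 + 5*c^3 + 57*c^2 + 76*c + 60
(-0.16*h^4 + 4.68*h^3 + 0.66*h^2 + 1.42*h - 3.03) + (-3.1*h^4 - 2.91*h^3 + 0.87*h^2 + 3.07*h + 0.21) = -3.26*h^4 + 1.77*h^3 + 1.53*h^2 + 4.49*h - 2.82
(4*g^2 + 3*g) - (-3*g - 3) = 4*g^2 + 6*g + 3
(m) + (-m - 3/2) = -3/2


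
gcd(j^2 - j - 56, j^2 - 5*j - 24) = j - 8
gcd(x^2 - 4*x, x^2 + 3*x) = x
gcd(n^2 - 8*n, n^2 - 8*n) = n^2 - 8*n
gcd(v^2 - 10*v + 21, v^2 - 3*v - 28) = v - 7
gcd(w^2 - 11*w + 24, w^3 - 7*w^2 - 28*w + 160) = w - 8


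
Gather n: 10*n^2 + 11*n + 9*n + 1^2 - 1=10*n^2 + 20*n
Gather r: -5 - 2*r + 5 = -2*r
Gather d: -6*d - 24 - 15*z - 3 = -6*d - 15*z - 27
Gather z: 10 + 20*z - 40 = 20*z - 30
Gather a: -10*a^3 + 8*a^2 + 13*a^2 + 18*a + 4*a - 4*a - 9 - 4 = -10*a^3 + 21*a^2 + 18*a - 13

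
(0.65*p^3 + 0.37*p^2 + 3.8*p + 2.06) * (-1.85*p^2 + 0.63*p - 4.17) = -1.2025*p^5 - 0.275*p^4 - 9.5074*p^3 - 2.9599*p^2 - 14.5482*p - 8.5902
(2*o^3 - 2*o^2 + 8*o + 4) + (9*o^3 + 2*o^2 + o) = 11*o^3 + 9*o + 4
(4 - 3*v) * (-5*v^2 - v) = 15*v^3 - 17*v^2 - 4*v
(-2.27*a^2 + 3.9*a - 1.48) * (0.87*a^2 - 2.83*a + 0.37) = -1.9749*a^4 + 9.8171*a^3 - 13.1645*a^2 + 5.6314*a - 0.5476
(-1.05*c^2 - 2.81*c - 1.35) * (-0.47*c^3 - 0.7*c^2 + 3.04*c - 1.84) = 0.4935*c^5 + 2.0557*c^4 - 0.5905*c^3 - 5.6654*c^2 + 1.0664*c + 2.484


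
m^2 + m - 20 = (m - 4)*(m + 5)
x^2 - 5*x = x*(x - 5)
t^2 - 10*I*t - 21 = (t - 7*I)*(t - 3*I)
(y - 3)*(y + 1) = y^2 - 2*y - 3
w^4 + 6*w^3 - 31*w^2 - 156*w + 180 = (w - 5)*(w - 1)*(w + 6)^2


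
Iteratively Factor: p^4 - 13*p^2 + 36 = (p + 2)*(p^3 - 2*p^2 - 9*p + 18) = (p - 3)*(p + 2)*(p^2 + p - 6) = (p - 3)*(p + 2)*(p + 3)*(p - 2)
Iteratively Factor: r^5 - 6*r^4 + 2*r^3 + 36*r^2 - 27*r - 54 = (r + 2)*(r^4 - 8*r^3 + 18*r^2 - 27) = (r - 3)*(r + 2)*(r^3 - 5*r^2 + 3*r + 9) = (r - 3)*(r + 1)*(r + 2)*(r^2 - 6*r + 9) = (r - 3)^2*(r + 1)*(r + 2)*(r - 3)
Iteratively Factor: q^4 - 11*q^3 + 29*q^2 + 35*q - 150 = (q - 5)*(q^3 - 6*q^2 - q + 30) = (q - 5)*(q - 3)*(q^2 - 3*q - 10) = (q - 5)*(q - 3)*(q + 2)*(q - 5)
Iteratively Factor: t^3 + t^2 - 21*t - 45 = (t + 3)*(t^2 - 2*t - 15) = (t + 3)^2*(t - 5)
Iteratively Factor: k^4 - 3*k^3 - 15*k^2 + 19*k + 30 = (k + 3)*(k^3 - 6*k^2 + 3*k + 10) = (k - 5)*(k + 3)*(k^2 - k - 2) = (k - 5)*(k + 1)*(k + 3)*(k - 2)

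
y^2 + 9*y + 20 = (y + 4)*(y + 5)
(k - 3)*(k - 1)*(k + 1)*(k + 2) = k^4 - k^3 - 7*k^2 + k + 6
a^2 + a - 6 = (a - 2)*(a + 3)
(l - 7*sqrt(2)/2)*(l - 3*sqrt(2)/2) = l^2 - 5*sqrt(2)*l + 21/2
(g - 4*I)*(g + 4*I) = g^2 + 16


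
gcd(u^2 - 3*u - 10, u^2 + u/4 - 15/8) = 1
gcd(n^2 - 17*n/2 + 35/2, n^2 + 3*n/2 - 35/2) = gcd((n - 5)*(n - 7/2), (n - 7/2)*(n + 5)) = n - 7/2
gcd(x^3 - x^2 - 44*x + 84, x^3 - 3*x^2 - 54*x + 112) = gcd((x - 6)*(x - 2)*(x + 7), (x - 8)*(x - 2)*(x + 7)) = x^2 + 5*x - 14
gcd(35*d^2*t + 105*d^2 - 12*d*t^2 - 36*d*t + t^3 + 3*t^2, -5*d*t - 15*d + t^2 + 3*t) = -5*d*t - 15*d + t^2 + 3*t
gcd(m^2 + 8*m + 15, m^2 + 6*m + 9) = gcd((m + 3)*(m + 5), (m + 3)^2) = m + 3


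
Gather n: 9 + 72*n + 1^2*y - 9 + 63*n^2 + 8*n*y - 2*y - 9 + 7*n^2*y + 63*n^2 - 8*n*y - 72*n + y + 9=n^2*(7*y + 126)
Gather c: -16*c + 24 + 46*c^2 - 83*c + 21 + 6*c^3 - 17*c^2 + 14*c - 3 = 6*c^3 + 29*c^2 - 85*c + 42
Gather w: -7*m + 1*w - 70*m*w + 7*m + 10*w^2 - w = -70*m*w + 10*w^2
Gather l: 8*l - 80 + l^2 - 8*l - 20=l^2 - 100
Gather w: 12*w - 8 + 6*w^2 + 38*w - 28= 6*w^2 + 50*w - 36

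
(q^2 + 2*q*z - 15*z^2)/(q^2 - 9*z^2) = (q + 5*z)/(q + 3*z)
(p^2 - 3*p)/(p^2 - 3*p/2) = 2*(p - 3)/(2*p - 3)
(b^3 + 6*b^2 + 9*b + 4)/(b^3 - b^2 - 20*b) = (b^2 + 2*b + 1)/(b*(b - 5))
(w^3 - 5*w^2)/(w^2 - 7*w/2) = 2*w*(w - 5)/(2*w - 7)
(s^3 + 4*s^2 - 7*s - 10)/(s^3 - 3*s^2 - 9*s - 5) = (s^2 + 3*s - 10)/(s^2 - 4*s - 5)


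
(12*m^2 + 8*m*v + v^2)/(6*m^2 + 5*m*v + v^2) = (6*m + v)/(3*m + v)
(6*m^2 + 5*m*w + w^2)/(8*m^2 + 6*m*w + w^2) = (3*m + w)/(4*m + w)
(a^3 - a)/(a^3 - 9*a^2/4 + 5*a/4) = 4*(a + 1)/(4*a - 5)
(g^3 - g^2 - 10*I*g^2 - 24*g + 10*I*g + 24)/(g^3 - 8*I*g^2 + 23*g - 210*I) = (g^2 - g*(1 + 4*I) + 4*I)/(g^2 - 2*I*g + 35)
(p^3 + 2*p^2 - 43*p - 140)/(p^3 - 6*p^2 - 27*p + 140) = (p + 4)/(p - 4)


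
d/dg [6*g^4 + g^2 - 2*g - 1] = 24*g^3 + 2*g - 2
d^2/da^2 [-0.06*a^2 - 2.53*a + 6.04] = -0.120000000000000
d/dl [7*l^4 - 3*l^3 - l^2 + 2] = l*(28*l^2 - 9*l - 2)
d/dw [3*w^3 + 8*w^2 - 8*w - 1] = 9*w^2 + 16*w - 8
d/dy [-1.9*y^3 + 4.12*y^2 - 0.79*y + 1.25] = -5.7*y^2 + 8.24*y - 0.79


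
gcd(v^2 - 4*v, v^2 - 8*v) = v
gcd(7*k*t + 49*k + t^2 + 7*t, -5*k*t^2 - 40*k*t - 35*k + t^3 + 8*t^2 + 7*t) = t + 7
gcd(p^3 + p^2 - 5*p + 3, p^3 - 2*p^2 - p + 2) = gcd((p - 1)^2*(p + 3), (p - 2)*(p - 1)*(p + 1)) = p - 1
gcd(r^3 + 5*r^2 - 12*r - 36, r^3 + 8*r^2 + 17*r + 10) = r + 2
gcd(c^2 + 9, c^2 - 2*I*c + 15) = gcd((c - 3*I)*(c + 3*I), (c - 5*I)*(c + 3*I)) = c + 3*I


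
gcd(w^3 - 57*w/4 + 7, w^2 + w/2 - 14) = w^2 + w/2 - 14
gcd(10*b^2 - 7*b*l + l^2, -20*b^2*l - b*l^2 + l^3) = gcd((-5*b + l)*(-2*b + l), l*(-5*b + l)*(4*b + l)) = 5*b - l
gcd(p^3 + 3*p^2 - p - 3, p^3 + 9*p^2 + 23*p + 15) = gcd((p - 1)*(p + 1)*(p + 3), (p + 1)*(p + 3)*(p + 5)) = p^2 + 4*p + 3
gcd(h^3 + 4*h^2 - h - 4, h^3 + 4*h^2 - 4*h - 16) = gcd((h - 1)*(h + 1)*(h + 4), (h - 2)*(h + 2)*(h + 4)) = h + 4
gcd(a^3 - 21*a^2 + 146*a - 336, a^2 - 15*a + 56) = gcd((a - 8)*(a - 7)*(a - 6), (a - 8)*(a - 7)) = a^2 - 15*a + 56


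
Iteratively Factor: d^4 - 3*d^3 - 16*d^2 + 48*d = (d - 4)*(d^3 + d^2 - 12*d) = (d - 4)*(d + 4)*(d^2 - 3*d) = d*(d - 4)*(d + 4)*(d - 3)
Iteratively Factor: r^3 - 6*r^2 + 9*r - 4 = (r - 1)*(r^2 - 5*r + 4) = (r - 4)*(r - 1)*(r - 1)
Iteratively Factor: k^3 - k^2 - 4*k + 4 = (k - 2)*(k^2 + k - 2) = (k - 2)*(k - 1)*(k + 2)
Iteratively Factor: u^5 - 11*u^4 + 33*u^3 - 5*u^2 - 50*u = (u - 5)*(u^4 - 6*u^3 + 3*u^2 + 10*u) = u*(u - 5)*(u^3 - 6*u^2 + 3*u + 10) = u*(u - 5)*(u - 2)*(u^2 - 4*u - 5) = u*(u - 5)^2*(u - 2)*(u + 1)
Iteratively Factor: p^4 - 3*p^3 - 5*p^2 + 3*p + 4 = (p + 1)*(p^3 - 4*p^2 - p + 4) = (p + 1)^2*(p^2 - 5*p + 4) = (p - 4)*(p + 1)^2*(p - 1)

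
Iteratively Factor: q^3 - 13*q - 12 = (q + 3)*(q^2 - 3*q - 4) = (q - 4)*(q + 3)*(q + 1)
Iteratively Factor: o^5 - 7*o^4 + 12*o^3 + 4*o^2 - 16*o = (o - 2)*(o^4 - 5*o^3 + 2*o^2 + 8*o) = (o - 4)*(o - 2)*(o^3 - o^2 - 2*o) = o*(o - 4)*(o - 2)*(o^2 - o - 2) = o*(o - 4)*(o - 2)^2*(o + 1)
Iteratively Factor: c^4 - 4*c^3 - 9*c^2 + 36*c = (c)*(c^3 - 4*c^2 - 9*c + 36) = c*(c + 3)*(c^2 - 7*c + 12) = c*(c - 3)*(c + 3)*(c - 4)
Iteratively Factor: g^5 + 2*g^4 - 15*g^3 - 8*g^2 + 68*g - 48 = (g - 2)*(g^4 + 4*g^3 - 7*g^2 - 22*g + 24) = (g - 2)*(g + 4)*(g^3 - 7*g + 6) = (g - 2)*(g + 3)*(g + 4)*(g^2 - 3*g + 2) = (g - 2)^2*(g + 3)*(g + 4)*(g - 1)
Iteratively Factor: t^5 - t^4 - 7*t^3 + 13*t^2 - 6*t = (t + 3)*(t^4 - 4*t^3 + 5*t^2 - 2*t) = (t - 1)*(t + 3)*(t^3 - 3*t^2 + 2*t) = (t - 2)*(t - 1)*(t + 3)*(t^2 - t) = t*(t - 2)*(t - 1)*(t + 3)*(t - 1)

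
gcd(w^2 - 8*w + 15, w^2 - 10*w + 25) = w - 5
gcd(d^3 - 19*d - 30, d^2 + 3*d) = d + 3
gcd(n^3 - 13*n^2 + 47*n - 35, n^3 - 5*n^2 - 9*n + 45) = n - 5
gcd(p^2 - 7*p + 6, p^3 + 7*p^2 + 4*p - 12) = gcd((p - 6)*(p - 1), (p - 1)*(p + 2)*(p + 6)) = p - 1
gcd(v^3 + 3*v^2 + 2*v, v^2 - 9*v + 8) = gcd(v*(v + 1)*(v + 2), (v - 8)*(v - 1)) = 1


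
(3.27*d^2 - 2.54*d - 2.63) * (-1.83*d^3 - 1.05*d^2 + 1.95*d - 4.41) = -5.9841*d^5 + 1.2147*d^4 + 13.8564*d^3 - 16.6122*d^2 + 6.0729*d + 11.5983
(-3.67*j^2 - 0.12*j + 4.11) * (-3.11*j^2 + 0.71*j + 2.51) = 11.4137*j^4 - 2.2325*j^3 - 22.079*j^2 + 2.6169*j + 10.3161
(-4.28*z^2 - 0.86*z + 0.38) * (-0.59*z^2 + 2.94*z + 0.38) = 2.5252*z^4 - 12.0758*z^3 - 4.379*z^2 + 0.7904*z + 0.1444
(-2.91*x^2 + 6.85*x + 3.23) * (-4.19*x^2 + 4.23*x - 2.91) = 12.1929*x^4 - 41.0108*x^3 + 23.9099*x^2 - 6.2706*x - 9.3993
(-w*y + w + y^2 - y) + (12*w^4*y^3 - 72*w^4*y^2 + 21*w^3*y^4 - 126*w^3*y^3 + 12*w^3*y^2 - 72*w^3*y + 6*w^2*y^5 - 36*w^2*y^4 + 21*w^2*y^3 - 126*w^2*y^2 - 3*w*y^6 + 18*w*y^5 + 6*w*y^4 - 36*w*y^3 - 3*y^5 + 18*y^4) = 12*w^4*y^3 - 72*w^4*y^2 + 21*w^3*y^4 - 126*w^3*y^3 + 12*w^3*y^2 - 72*w^3*y + 6*w^2*y^5 - 36*w^2*y^4 + 21*w^2*y^3 - 126*w^2*y^2 - 3*w*y^6 + 18*w*y^5 + 6*w*y^4 - 36*w*y^3 - w*y + w - 3*y^5 + 18*y^4 + y^2 - y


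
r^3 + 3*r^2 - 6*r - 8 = (r - 2)*(r + 1)*(r + 4)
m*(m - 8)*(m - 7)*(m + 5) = m^4 - 10*m^3 - 19*m^2 + 280*m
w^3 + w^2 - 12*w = w*(w - 3)*(w + 4)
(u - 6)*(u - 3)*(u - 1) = u^3 - 10*u^2 + 27*u - 18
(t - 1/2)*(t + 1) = t^2 + t/2 - 1/2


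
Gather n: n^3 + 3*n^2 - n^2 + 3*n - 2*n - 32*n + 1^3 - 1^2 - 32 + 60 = n^3 + 2*n^2 - 31*n + 28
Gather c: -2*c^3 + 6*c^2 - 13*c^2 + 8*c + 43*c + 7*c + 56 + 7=-2*c^3 - 7*c^2 + 58*c + 63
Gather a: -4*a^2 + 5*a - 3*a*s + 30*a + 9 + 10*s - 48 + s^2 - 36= -4*a^2 + a*(35 - 3*s) + s^2 + 10*s - 75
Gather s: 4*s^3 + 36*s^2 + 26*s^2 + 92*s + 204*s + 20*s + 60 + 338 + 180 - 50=4*s^3 + 62*s^2 + 316*s + 528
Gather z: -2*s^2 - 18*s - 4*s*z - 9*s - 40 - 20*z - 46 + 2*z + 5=-2*s^2 - 27*s + z*(-4*s - 18) - 81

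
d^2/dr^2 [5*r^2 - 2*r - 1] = 10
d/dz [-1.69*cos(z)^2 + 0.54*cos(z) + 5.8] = (3.38*cos(z) - 0.54)*sin(z)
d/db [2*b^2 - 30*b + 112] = 4*b - 30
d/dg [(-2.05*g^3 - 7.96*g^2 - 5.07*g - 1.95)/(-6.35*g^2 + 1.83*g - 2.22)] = (13.0175*g^4 - 7.503*g^3 - 33.1083*g^2 + 10.5774*g + 14.8239)/(40.3225*g^4 - 23.241*g^3 + 31.5429*g^2 - 8.1252*g + 4.9284)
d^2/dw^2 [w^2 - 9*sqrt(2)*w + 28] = 2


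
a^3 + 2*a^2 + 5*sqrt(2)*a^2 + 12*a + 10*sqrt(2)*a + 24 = (a + 2)*(a + 2*sqrt(2))*(a + 3*sqrt(2))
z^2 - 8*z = z*(z - 8)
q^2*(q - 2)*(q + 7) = q^4 + 5*q^3 - 14*q^2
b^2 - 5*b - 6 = (b - 6)*(b + 1)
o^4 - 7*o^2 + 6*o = o*(o - 2)*(o - 1)*(o + 3)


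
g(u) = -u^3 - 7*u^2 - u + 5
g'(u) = -3*u^2 - 14*u - 1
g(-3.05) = -28.69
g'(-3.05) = 13.79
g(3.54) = -130.62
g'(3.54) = -88.15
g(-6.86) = 5.27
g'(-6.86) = -46.14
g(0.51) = 2.54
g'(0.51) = -8.92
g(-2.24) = -16.64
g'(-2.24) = 15.31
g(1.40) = -12.86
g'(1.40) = -26.48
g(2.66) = -66.01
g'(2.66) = -59.47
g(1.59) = -18.31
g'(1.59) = -30.84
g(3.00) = -88.00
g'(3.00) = -70.00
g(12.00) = -2743.00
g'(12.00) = -601.00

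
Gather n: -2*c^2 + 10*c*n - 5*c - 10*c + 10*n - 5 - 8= -2*c^2 - 15*c + n*(10*c + 10) - 13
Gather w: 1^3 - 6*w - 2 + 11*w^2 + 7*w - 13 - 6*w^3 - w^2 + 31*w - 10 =-6*w^3 + 10*w^2 + 32*w - 24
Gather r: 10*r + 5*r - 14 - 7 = 15*r - 21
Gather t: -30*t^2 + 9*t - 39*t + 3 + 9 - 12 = -30*t^2 - 30*t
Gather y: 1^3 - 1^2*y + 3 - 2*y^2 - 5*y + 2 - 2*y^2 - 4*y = -4*y^2 - 10*y + 6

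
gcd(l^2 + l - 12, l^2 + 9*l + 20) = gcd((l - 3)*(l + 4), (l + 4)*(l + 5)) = l + 4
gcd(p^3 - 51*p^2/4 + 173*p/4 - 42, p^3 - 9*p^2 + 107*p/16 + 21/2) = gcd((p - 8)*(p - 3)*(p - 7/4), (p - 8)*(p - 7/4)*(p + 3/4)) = p^2 - 39*p/4 + 14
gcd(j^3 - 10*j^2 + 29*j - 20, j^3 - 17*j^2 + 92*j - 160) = j^2 - 9*j + 20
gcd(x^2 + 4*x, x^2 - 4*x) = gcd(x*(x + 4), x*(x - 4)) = x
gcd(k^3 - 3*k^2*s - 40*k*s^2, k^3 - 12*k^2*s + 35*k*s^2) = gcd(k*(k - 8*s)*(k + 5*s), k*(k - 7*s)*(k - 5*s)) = k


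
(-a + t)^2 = a^2 - 2*a*t + t^2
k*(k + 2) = k^2 + 2*k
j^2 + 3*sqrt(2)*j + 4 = (j + sqrt(2))*(j + 2*sqrt(2))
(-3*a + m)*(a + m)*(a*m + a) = -3*a^3*m - 3*a^3 - 2*a^2*m^2 - 2*a^2*m + a*m^3 + a*m^2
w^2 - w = w*(w - 1)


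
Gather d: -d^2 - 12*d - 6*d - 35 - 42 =-d^2 - 18*d - 77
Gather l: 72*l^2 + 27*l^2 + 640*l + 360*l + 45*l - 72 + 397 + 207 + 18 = 99*l^2 + 1045*l + 550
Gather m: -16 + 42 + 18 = 44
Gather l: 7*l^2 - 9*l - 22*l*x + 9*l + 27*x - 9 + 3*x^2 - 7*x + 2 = 7*l^2 - 22*l*x + 3*x^2 + 20*x - 7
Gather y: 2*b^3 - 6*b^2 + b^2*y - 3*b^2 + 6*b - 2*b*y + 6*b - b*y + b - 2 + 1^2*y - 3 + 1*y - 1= 2*b^3 - 9*b^2 + 13*b + y*(b^2 - 3*b + 2) - 6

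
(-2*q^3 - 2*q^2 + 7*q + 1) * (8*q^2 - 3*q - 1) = -16*q^5 - 10*q^4 + 64*q^3 - 11*q^2 - 10*q - 1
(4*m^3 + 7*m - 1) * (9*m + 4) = 36*m^4 + 16*m^3 + 63*m^2 + 19*m - 4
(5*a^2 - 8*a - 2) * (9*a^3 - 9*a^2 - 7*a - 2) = 45*a^5 - 117*a^4 + 19*a^3 + 64*a^2 + 30*a + 4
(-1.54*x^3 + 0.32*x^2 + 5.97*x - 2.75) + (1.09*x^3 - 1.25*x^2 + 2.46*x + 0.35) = -0.45*x^3 - 0.93*x^2 + 8.43*x - 2.4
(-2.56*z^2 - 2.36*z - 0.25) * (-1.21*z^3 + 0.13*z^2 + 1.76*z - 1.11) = 3.0976*z^5 + 2.5228*z^4 - 4.5099*z^3 - 1.3445*z^2 + 2.1796*z + 0.2775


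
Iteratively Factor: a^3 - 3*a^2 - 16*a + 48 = (a + 4)*(a^2 - 7*a + 12) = (a - 4)*(a + 4)*(a - 3)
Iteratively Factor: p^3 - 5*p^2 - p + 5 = (p - 5)*(p^2 - 1) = (p - 5)*(p + 1)*(p - 1)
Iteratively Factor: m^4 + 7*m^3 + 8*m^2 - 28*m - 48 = (m + 4)*(m^3 + 3*m^2 - 4*m - 12) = (m + 3)*(m + 4)*(m^2 - 4) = (m + 2)*(m + 3)*(m + 4)*(m - 2)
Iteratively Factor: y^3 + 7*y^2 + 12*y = (y + 3)*(y^2 + 4*y) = (y + 3)*(y + 4)*(y)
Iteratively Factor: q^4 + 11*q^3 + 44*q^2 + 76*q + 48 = (q + 3)*(q^3 + 8*q^2 + 20*q + 16) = (q + 3)*(q + 4)*(q^2 + 4*q + 4) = (q + 2)*(q + 3)*(q + 4)*(q + 2)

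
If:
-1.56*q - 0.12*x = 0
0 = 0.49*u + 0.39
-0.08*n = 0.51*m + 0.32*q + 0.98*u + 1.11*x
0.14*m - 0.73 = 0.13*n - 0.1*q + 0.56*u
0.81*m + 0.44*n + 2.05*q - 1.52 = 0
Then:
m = 1.91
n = -0.12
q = 0.01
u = -0.80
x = -0.17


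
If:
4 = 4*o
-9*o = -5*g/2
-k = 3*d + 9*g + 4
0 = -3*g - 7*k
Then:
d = -244/21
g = 18/5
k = -54/35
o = 1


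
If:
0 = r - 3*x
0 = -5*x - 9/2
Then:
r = -27/10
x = -9/10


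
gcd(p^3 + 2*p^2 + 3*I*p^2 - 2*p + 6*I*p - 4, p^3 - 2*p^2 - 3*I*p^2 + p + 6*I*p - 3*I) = 1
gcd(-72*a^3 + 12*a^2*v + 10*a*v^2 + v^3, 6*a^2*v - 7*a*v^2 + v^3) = 1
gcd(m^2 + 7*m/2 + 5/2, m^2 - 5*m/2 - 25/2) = m + 5/2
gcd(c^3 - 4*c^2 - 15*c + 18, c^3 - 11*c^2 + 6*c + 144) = c^2 - 3*c - 18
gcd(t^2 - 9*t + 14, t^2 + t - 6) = t - 2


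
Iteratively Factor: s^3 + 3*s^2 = (s + 3)*(s^2) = s*(s + 3)*(s)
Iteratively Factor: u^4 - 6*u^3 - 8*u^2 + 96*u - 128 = (u - 4)*(u^3 - 2*u^2 - 16*u + 32) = (u - 4)*(u - 2)*(u^2 - 16) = (u - 4)*(u - 2)*(u + 4)*(u - 4)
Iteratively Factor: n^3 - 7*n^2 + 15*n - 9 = (n - 3)*(n^2 - 4*n + 3) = (n - 3)*(n - 1)*(n - 3)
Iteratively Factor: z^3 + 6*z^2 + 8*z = (z + 2)*(z^2 + 4*z) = (z + 2)*(z + 4)*(z)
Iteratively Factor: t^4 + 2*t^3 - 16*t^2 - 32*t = (t)*(t^3 + 2*t^2 - 16*t - 32) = t*(t - 4)*(t^2 + 6*t + 8) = t*(t - 4)*(t + 2)*(t + 4)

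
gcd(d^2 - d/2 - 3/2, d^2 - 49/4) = 1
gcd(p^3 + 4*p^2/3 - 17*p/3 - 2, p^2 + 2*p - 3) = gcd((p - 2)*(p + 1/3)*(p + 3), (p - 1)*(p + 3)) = p + 3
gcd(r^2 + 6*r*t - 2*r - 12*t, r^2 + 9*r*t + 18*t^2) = r + 6*t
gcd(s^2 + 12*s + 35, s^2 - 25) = s + 5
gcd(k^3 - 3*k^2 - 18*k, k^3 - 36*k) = k^2 - 6*k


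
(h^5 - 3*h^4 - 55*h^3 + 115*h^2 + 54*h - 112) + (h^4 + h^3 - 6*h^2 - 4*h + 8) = h^5 - 2*h^4 - 54*h^3 + 109*h^2 + 50*h - 104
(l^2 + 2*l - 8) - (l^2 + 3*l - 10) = 2 - l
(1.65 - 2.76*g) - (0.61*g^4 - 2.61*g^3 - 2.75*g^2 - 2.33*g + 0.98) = -0.61*g^4 + 2.61*g^3 + 2.75*g^2 - 0.43*g + 0.67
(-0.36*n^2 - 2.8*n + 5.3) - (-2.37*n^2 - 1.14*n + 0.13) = 2.01*n^2 - 1.66*n + 5.17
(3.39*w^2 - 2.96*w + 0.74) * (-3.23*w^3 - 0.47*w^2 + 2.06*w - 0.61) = -10.9497*w^5 + 7.9675*w^4 + 5.9844*w^3 - 8.5133*w^2 + 3.33*w - 0.4514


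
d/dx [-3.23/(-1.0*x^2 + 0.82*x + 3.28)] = (2.6486 - 6.46*x)/(-1.0*x^2 + 0.82*x + 3.28)^2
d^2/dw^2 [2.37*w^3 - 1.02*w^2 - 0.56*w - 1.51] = 14.22*w - 2.04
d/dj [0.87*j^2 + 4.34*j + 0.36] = 1.74*j + 4.34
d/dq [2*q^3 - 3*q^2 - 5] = 6*q*(q - 1)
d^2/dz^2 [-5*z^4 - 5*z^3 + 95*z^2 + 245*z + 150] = -60*z^2 - 30*z + 190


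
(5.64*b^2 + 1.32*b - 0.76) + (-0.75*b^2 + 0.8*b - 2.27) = 4.89*b^2 + 2.12*b - 3.03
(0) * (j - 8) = 0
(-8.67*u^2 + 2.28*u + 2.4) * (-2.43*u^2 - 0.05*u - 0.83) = 21.0681*u^4 - 5.1069*u^3 + 1.2501*u^2 - 2.0124*u - 1.992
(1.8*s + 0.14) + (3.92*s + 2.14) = 5.72*s + 2.28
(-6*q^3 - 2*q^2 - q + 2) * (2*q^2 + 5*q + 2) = -12*q^5 - 34*q^4 - 24*q^3 - 5*q^2 + 8*q + 4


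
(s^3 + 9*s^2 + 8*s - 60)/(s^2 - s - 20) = (-s^3 - 9*s^2 - 8*s + 60)/(-s^2 + s + 20)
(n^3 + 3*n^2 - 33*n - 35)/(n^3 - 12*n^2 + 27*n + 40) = (n + 7)/(n - 8)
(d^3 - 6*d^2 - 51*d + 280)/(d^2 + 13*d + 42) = (d^2 - 13*d + 40)/(d + 6)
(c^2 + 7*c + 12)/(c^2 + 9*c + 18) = (c + 4)/(c + 6)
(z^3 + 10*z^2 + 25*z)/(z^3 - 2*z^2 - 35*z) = (z + 5)/(z - 7)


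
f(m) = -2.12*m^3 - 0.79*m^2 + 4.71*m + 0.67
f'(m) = -6.36*m^2 - 1.58*m + 4.71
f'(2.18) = -28.96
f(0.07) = 1.00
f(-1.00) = -2.71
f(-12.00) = 3493.75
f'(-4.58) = -121.46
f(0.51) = 2.59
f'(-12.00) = -892.17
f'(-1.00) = -0.07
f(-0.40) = -1.20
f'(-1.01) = -0.18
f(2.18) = -14.78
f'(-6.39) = -244.89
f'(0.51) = 2.25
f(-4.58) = 166.20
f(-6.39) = 491.46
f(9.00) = -1566.41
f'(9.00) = -524.67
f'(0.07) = 4.57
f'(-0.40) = 4.32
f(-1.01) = -2.71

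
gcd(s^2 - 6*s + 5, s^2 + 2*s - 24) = 1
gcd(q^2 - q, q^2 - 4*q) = q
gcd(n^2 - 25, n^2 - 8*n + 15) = n - 5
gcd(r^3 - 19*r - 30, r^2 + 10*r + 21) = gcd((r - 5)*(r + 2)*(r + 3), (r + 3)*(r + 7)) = r + 3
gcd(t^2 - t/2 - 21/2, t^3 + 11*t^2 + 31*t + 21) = t + 3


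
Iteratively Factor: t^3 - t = (t - 1)*(t^2 + t) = t*(t - 1)*(t + 1)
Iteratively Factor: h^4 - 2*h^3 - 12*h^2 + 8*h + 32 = (h - 4)*(h^3 + 2*h^2 - 4*h - 8) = (h - 4)*(h + 2)*(h^2 - 4) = (h - 4)*(h + 2)^2*(h - 2)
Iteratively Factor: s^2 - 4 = (s + 2)*(s - 2)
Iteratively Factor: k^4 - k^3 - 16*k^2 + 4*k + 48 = (k + 3)*(k^3 - 4*k^2 - 4*k + 16) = (k - 4)*(k + 3)*(k^2 - 4) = (k - 4)*(k + 2)*(k + 3)*(k - 2)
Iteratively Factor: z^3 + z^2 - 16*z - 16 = (z + 4)*(z^2 - 3*z - 4) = (z + 1)*(z + 4)*(z - 4)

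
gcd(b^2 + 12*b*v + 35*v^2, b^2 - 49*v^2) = b + 7*v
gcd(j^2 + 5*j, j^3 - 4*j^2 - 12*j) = j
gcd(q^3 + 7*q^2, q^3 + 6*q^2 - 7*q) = q^2 + 7*q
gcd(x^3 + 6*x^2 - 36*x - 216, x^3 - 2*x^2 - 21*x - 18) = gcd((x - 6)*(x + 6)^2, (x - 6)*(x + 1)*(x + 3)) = x - 6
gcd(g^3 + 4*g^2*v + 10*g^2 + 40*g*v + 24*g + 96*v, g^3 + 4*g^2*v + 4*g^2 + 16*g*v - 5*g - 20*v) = g + 4*v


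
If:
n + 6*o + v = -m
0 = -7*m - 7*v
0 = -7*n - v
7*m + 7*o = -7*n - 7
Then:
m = -42/47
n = -6/47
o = 1/47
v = 42/47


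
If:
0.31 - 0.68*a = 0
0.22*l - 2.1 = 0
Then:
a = 0.46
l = 9.55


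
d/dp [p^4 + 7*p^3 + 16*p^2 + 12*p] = 4*p^3 + 21*p^2 + 32*p + 12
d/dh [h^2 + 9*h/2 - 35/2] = 2*h + 9/2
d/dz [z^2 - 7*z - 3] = 2*z - 7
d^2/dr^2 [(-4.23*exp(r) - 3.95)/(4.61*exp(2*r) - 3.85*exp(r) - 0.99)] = (-89.896383*exp(4*r) - 410.859335*exp(3*r) + 94.487943*exp(2*r) - 114.53585*exp(r) + 10.909602)*exp(r)/(97.972181*exp(6*r) - 245.461755*exp(5*r) + 141.876438*exp(4*r) + 48.359465*exp(3*r) - 30.468042*exp(2*r) - 11.320155*exp(r) - 0.970299)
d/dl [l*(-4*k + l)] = -4*k + 2*l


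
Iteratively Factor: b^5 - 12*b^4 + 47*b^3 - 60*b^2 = (b - 5)*(b^4 - 7*b^3 + 12*b^2) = b*(b - 5)*(b^3 - 7*b^2 + 12*b) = b*(b - 5)*(b - 4)*(b^2 - 3*b) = b*(b - 5)*(b - 4)*(b - 3)*(b)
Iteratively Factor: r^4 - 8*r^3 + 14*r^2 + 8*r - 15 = (r - 3)*(r^3 - 5*r^2 - r + 5) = (r - 3)*(r + 1)*(r^2 - 6*r + 5) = (r - 3)*(r - 1)*(r + 1)*(r - 5)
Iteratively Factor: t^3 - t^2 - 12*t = (t + 3)*(t^2 - 4*t) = t*(t + 3)*(t - 4)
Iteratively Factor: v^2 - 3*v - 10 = (v + 2)*(v - 5)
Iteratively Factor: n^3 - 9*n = (n)*(n^2 - 9) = n*(n + 3)*(n - 3)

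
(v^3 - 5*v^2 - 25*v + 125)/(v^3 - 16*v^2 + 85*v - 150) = (v + 5)/(v - 6)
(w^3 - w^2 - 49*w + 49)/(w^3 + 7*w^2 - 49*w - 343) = (w - 1)/(w + 7)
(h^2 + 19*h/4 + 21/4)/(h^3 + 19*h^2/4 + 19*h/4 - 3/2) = (4*h + 7)/(4*h^2 + 7*h - 2)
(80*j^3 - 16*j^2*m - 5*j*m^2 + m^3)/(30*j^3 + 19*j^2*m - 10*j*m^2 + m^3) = (16*j^2 - m^2)/(6*j^2 + 5*j*m - m^2)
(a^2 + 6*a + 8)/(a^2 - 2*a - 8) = (a + 4)/(a - 4)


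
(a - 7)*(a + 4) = a^2 - 3*a - 28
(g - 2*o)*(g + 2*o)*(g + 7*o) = g^3 + 7*g^2*o - 4*g*o^2 - 28*o^3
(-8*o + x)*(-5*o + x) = 40*o^2 - 13*o*x + x^2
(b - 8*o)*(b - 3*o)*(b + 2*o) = b^3 - 9*b^2*o + 2*b*o^2 + 48*o^3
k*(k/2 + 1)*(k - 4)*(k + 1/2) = k^4/2 - 3*k^3/4 - 9*k^2/2 - 2*k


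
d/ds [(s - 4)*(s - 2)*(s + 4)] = 3*s^2 - 4*s - 16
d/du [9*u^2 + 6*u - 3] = 18*u + 6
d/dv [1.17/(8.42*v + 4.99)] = -9.8514/(8.42*v + 4.99)^2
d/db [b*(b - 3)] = 2*b - 3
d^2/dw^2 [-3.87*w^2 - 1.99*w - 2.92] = -7.74000000000000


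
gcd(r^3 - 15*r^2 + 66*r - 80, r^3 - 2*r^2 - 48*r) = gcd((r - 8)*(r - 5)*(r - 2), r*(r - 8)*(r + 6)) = r - 8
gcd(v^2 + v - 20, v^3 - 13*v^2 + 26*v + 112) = 1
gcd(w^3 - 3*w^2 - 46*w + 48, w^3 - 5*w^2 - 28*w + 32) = w^2 - 9*w + 8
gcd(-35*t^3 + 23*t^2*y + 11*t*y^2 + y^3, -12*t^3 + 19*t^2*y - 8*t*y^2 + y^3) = -t + y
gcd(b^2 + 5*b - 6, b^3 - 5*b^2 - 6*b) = 1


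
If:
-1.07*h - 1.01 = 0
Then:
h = -0.94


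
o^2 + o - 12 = (o - 3)*(o + 4)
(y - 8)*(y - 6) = y^2 - 14*y + 48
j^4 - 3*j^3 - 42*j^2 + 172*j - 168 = (j - 6)*(j - 2)^2*(j + 7)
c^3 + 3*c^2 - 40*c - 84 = (c - 6)*(c + 2)*(c + 7)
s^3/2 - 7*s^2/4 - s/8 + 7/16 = (s/2 + 1/4)*(s - 7/2)*(s - 1/2)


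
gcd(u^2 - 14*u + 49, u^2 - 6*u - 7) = u - 7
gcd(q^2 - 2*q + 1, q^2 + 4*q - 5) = q - 1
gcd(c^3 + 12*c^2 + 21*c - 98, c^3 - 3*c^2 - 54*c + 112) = c^2 + 5*c - 14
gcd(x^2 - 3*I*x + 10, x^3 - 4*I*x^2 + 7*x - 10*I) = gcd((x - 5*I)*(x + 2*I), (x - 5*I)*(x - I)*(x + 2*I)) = x^2 - 3*I*x + 10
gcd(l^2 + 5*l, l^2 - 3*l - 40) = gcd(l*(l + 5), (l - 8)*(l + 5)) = l + 5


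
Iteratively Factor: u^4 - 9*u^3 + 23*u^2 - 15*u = (u - 5)*(u^3 - 4*u^2 + 3*u) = (u - 5)*(u - 3)*(u^2 - u) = (u - 5)*(u - 3)*(u - 1)*(u)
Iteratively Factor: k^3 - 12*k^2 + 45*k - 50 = (k - 2)*(k^2 - 10*k + 25) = (k - 5)*(k - 2)*(k - 5)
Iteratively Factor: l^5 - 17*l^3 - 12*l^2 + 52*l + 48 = (l + 2)*(l^4 - 2*l^3 - 13*l^2 + 14*l + 24) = (l - 2)*(l + 2)*(l^3 - 13*l - 12) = (l - 2)*(l + 2)*(l + 3)*(l^2 - 3*l - 4) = (l - 4)*(l - 2)*(l + 2)*(l + 3)*(l + 1)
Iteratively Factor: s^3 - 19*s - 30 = (s - 5)*(s^2 + 5*s + 6) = (s - 5)*(s + 2)*(s + 3)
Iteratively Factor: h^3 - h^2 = (h - 1)*(h^2) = h*(h - 1)*(h)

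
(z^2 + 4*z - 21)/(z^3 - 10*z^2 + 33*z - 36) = (z + 7)/(z^2 - 7*z + 12)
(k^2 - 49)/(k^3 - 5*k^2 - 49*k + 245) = 1/(k - 5)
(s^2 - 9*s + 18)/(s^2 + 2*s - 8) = (s^2 - 9*s + 18)/(s^2 + 2*s - 8)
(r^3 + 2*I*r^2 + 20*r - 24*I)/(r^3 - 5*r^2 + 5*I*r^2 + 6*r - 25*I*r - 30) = (r^2 - 4*I*r - 4)/(r^2 - r*(5 + I) + 5*I)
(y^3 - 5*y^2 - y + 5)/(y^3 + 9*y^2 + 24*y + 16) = (y^2 - 6*y + 5)/(y^2 + 8*y + 16)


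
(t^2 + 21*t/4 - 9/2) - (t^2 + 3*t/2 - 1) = 15*t/4 - 7/2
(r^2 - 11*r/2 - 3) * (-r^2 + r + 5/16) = -r^4 + 13*r^3/2 - 35*r^2/16 - 151*r/32 - 15/16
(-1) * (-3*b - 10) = 3*b + 10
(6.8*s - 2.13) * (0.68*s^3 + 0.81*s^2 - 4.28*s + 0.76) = 4.624*s^4 + 4.0596*s^3 - 30.8293*s^2 + 14.2844*s - 1.6188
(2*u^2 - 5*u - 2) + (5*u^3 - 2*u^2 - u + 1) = 5*u^3 - 6*u - 1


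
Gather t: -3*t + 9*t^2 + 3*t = 9*t^2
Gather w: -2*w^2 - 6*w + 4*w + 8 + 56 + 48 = -2*w^2 - 2*w + 112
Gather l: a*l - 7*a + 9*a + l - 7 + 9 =2*a + l*(a + 1) + 2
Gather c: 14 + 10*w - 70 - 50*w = -40*w - 56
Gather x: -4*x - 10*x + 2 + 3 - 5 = -14*x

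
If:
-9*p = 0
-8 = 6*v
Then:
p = 0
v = -4/3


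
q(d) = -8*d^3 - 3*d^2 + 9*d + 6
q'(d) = -24*d^2 - 6*d + 9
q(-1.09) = 2.99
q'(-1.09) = -12.97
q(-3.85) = 383.42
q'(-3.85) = -323.64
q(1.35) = -7.00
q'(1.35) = -42.84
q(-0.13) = 4.80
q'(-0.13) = 9.37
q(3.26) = -273.71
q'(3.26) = -265.62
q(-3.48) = 275.50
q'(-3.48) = -260.77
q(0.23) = 7.81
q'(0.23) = 6.35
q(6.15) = -1912.98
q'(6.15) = -935.64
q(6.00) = -1776.00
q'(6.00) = -891.00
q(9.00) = -5988.00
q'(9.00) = -1989.00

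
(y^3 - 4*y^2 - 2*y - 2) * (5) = 5*y^3 - 20*y^2 - 10*y - 10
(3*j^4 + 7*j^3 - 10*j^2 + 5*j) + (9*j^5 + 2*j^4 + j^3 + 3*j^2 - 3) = 9*j^5 + 5*j^4 + 8*j^3 - 7*j^2 + 5*j - 3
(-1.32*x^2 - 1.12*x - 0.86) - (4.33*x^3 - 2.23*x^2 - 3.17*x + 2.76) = -4.33*x^3 + 0.91*x^2 + 2.05*x - 3.62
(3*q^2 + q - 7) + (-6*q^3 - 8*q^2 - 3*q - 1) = -6*q^3 - 5*q^2 - 2*q - 8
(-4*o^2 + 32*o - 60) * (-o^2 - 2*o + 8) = 4*o^4 - 24*o^3 - 36*o^2 + 376*o - 480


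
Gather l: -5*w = -5*w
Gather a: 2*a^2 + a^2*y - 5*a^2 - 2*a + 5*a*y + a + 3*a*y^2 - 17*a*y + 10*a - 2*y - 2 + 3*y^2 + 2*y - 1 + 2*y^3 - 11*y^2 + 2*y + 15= a^2*(y - 3) + a*(3*y^2 - 12*y + 9) + 2*y^3 - 8*y^2 + 2*y + 12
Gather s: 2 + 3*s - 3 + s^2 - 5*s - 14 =s^2 - 2*s - 15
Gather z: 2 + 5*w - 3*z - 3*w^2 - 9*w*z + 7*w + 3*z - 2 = -3*w^2 - 9*w*z + 12*w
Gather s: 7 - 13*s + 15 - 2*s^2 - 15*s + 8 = -2*s^2 - 28*s + 30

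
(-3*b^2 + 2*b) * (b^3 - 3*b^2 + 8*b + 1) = -3*b^5 + 11*b^4 - 30*b^3 + 13*b^2 + 2*b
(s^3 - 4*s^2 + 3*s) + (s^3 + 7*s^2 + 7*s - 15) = 2*s^3 + 3*s^2 + 10*s - 15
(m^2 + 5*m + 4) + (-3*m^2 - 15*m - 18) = -2*m^2 - 10*m - 14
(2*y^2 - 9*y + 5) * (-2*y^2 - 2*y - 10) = -4*y^4 + 14*y^3 - 12*y^2 + 80*y - 50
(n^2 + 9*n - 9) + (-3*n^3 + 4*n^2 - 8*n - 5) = -3*n^3 + 5*n^2 + n - 14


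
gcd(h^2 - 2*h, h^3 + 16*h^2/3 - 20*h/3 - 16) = h - 2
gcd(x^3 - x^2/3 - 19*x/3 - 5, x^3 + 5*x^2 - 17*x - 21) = x^2 - 2*x - 3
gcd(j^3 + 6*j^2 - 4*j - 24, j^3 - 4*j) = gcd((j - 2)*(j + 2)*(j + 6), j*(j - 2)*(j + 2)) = j^2 - 4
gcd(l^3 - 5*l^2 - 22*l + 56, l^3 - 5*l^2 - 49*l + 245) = l - 7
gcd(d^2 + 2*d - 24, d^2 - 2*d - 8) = d - 4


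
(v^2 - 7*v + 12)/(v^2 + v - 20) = (v - 3)/(v + 5)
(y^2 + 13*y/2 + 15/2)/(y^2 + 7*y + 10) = (y + 3/2)/(y + 2)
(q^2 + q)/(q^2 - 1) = q/(q - 1)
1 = 1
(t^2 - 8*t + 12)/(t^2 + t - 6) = (t - 6)/(t + 3)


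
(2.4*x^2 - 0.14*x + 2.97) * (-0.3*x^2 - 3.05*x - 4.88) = -0.72*x^4 - 7.278*x^3 - 12.176*x^2 - 8.3753*x - 14.4936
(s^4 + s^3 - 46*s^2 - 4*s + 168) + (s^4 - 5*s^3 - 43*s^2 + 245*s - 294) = 2*s^4 - 4*s^3 - 89*s^2 + 241*s - 126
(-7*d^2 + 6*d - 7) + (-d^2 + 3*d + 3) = -8*d^2 + 9*d - 4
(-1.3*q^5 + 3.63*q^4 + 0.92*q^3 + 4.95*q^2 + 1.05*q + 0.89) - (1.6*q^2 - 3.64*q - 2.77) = -1.3*q^5 + 3.63*q^4 + 0.92*q^3 + 3.35*q^2 + 4.69*q + 3.66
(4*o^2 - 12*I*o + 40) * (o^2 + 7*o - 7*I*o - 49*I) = 4*o^4 + 28*o^3 - 40*I*o^3 - 44*o^2 - 280*I*o^2 - 308*o - 280*I*o - 1960*I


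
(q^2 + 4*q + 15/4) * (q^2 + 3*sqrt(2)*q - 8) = q^4 + 4*q^3 + 3*sqrt(2)*q^3 - 17*q^2/4 + 12*sqrt(2)*q^2 - 32*q + 45*sqrt(2)*q/4 - 30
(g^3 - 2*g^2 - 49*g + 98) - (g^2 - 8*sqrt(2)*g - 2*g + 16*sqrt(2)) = g^3 - 3*g^2 - 47*g + 8*sqrt(2)*g - 16*sqrt(2) + 98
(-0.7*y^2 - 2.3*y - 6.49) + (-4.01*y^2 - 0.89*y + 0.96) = -4.71*y^2 - 3.19*y - 5.53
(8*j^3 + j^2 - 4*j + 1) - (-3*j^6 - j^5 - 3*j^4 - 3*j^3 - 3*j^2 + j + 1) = 3*j^6 + j^5 + 3*j^4 + 11*j^3 + 4*j^2 - 5*j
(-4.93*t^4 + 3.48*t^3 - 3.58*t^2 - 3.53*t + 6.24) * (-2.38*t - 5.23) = 11.7334*t^5 + 17.5015*t^4 - 9.68*t^3 + 27.1248*t^2 + 3.6107*t - 32.6352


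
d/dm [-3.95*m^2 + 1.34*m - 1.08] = 1.34 - 7.9*m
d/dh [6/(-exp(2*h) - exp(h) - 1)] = (12*exp(h) + 6)*exp(h)/(exp(2*h) + exp(h) + 1)^2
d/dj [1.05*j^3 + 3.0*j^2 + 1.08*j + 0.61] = 3.15*j^2 + 6.0*j + 1.08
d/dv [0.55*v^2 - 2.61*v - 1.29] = 1.1*v - 2.61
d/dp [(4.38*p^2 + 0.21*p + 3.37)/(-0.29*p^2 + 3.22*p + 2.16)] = (14.1645*p^2 + 20.8762*p - 10.3978)/(0.0841*p^4 - 1.8676*p^3 + 9.1156*p^2 + 13.9104*p + 4.6656)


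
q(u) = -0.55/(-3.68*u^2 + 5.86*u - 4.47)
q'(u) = -0.55*(7.36*u - 5.86)/(-3.68*u^2 + 5.86*u - 4.47)^2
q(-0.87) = 0.04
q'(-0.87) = 0.04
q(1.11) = 0.22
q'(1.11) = -0.20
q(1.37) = 0.16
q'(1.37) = -0.21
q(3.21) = 0.02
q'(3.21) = -0.02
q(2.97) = 0.03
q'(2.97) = -0.02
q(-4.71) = 0.00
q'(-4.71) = 0.00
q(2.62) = 0.04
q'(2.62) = -0.04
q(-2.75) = 0.01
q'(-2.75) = 0.01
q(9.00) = 0.00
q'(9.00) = -0.00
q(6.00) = 0.01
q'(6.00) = -0.00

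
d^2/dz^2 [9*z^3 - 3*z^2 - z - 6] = 54*z - 6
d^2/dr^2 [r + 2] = 0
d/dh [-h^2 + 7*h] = 7 - 2*h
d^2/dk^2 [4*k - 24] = 0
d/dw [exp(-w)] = -exp(-w)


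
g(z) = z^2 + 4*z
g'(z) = 2*z + 4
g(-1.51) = -3.76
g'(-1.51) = 0.98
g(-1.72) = -3.92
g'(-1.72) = 0.56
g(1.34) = 7.16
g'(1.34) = 6.68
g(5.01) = 45.14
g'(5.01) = 14.02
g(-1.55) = -3.80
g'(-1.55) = 0.90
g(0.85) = 4.12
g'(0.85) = 5.70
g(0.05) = 0.20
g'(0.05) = 4.10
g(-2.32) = -3.90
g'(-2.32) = -0.64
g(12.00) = 192.00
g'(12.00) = 28.00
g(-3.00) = -3.00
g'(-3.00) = -2.00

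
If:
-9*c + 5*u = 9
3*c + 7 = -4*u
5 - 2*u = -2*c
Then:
No Solution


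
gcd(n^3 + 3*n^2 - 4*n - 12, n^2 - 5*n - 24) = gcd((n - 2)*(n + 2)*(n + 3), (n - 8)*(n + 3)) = n + 3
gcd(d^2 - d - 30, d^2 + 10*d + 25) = d + 5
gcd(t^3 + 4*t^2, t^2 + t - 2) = 1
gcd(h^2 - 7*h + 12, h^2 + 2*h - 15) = h - 3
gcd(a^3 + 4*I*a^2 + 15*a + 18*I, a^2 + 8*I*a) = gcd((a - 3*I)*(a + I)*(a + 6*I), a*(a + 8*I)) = 1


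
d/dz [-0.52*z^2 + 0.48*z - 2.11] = 0.48 - 1.04*z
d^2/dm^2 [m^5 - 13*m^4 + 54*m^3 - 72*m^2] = 20*m^3 - 156*m^2 + 324*m - 144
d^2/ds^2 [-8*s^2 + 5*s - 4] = -16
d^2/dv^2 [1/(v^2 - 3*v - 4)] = 2*(v^2 - 3*v - (2*v - 3)^2 - 4)/(-v^2 + 3*v + 4)^3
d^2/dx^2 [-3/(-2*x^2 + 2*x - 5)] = 12*(-2*x^2 + 2*x + 2*(2*x - 1)^2 - 5)/(2*x^2 - 2*x + 5)^3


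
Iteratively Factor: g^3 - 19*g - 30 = (g + 2)*(g^2 - 2*g - 15) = (g - 5)*(g + 2)*(g + 3)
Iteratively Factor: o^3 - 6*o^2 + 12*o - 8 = (o - 2)*(o^2 - 4*o + 4) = (o - 2)^2*(o - 2)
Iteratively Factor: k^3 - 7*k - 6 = (k + 2)*(k^2 - 2*k - 3) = (k + 1)*(k + 2)*(k - 3)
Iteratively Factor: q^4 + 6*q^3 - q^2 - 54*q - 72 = (q + 4)*(q^3 + 2*q^2 - 9*q - 18) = (q + 3)*(q + 4)*(q^2 - q - 6) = (q + 2)*(q + 3)*(q + 4)*(q - 3)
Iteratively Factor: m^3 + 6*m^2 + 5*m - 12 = (m + 3)*(m^2 + 3*m - 4) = (m - 1)*(m + 3)*(m + 4)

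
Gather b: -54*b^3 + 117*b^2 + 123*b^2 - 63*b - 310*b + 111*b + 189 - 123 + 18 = -54*b^3 + 240*b^2 - 262*b + 84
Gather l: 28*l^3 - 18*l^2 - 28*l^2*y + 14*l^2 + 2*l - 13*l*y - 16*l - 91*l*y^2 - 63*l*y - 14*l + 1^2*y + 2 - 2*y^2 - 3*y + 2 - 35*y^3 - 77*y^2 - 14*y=28*l^3 + l^2*(-28*y - 4) + l*(-91*y^2 - 76*y - 28) - 35*y^3 - 79*y^2 - 16*y + 4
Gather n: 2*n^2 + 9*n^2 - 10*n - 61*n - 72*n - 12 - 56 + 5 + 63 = 11*n^2 - 143*n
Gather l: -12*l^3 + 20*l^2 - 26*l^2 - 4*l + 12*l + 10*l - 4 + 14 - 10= -12*l^3 - 6*l^2 + 18*l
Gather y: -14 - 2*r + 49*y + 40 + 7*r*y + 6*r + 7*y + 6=4*r + y*(7*r + 56) + 32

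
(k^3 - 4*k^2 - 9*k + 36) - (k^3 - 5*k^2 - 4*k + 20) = k^2 - 5*k + 16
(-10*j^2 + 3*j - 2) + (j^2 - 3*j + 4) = 2 - 9*j^2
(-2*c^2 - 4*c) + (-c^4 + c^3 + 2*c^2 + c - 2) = -c^4 + c^3 - 3*c - 2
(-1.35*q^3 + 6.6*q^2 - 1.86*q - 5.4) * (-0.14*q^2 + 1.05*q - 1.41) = 0.189*q^5 - 2.3415*q^4 + 9.0939*q^3 - 10.503*q^2 - 3.0474*q + 7.614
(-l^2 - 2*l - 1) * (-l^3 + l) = l^5 + 2*l^4 - 2*l^2 - l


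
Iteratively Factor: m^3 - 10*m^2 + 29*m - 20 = (m - 4)*(m^2 - 6*m + 5) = (m - 4)*(m - 1)*(m - 5)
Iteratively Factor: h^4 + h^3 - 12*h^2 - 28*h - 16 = (h - 4)*(h^3 + 5*h^2 + 8*h + 4) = (h - 4)*(h + 1)*(h^2 + 4*h + 4) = (h - 4)*(h + 1)*(h + 2)*(h + 2)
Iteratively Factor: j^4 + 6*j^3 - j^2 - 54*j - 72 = (j + 2)*(j^3 + 4*j^2 - 9*j - 36) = (j + 2)*(j + 3)*(j^2 + j - 12) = (j - 3)*(j + 2)*(j + 3)*(j + 4)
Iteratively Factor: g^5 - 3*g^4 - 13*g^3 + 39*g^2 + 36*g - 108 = (g - 2)*(g^4 - g^3 - 15*g^2 + 9*g + 54) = (g - 2)*(g + 2)*(g^3 - 3*g^2 - 9*g + 27) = (g - 3)*(g - 2)*(g + 2)*(g^2 - 9) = (g - 3)^2*(g - 2)*(g + 2)*(g + 3)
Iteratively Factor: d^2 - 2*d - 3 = (d + 1)*(d - 3)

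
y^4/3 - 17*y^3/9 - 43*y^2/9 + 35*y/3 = y*(y/3 + 1)*(y - 7)*(y - 5/3)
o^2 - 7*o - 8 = (o - 8)*(o + 1)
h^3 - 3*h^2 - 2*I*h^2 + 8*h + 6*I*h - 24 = (h - 3)*(h - 4*I)*(h + 2*I)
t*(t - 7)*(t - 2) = t^3 - 9*t^2 + 14*t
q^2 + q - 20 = (q - 4)*(q + 5)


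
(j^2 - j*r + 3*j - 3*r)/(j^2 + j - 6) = (j - r)/(j - 2)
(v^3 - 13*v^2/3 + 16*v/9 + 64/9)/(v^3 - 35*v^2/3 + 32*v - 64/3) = (3*v^2 - 5*v - 8)/(3*(v^2 - 9*v + 8))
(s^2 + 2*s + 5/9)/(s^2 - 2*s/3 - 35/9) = (3*s + 1)/(3*s - 7)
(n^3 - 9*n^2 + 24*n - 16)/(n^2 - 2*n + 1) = (n^2 - 8*n + 16)/(n - 1)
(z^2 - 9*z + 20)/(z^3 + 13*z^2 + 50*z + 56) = (z^2 - 9*z + 20)/(z^3 + 13*z^2 + 50*z + 56)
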